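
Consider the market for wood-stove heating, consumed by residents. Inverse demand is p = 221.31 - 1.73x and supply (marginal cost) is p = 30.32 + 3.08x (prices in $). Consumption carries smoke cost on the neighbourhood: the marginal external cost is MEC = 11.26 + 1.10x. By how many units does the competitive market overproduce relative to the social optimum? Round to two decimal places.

Market equilibrium (private): 30.32 + 3.08x = 221.31 - 1.73x → x_m = 39.7069.
Social marginal benefit = demand − MEC = 210.05 - 2.83x.
Set SMB = MC: 210.05 - 2.83x = 30.32 + 3.08x → x* = 30.4112.
Gap = |39.7069 − 30.4112| = 9.2957.

9.30 units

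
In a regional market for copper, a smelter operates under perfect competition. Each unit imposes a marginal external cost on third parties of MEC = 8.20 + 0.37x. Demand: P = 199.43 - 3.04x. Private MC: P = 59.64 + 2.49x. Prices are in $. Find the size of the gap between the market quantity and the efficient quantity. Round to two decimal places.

2.98 units

Market equilibrium (private): 59.64 + 2.49x = 199.43 - 3.04x → x_m = 25.2785.
Social marginal cost = private MC + MEC = 67.84 + 2.86x.
Set SMC = demand: 67.84 + 2.86x = 199.43 - 3.04x → x* = 22.3034.
Gap = |25.2785 − 22.3034| = 2.9751.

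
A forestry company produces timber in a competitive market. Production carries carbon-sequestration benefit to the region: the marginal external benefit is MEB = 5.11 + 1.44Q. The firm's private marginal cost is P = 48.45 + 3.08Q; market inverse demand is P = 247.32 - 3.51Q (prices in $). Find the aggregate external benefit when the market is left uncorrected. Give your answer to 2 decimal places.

$809.90

Market equilibrium (private): 48.45 + 3.08Q = 247.32 - 3.51Q → Q_m = 30.1775.
Total external benefit = ∫₀^{Q_m} (5.11 + 1.44Q) dQ = 5.11×30.1775 + ½×1.44×30.1775² = 809.8977.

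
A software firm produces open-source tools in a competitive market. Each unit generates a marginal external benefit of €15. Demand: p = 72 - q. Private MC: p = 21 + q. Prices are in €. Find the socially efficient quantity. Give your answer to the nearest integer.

Social marginal cost = private MC − MEB = 6 + q.
Set SMC = demand: 6 + q = 72 - q → q* = 33.0000.

q* = 33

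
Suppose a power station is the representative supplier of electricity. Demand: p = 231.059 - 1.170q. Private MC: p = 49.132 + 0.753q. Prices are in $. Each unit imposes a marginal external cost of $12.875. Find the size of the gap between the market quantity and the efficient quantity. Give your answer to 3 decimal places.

Market equilibrium (private): 49.132 + 0.753q = 231.059 - 1.170q → q_m = 94.6058.
Social marginal cost = private MC + MEC = 62.007 + 0.753q.
Set SMC = demand: 62.007 + 0.753q = 231.059 - 1.170q → q* = 87.9106.
Gap = |94.6058 − 87.9106| = 6.6952.

6.695 units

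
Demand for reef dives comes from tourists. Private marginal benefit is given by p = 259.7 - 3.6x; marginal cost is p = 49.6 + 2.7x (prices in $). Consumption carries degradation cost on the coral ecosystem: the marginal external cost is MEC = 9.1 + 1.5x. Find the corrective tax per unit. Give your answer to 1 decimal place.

tax = $47.8 per unit

Social marginal benefit = demand − MEC = 250.6 - 5.1x.
Set SMB = MC: 250.6 - 5.1x = 49.6 + 2.7x → x* = 25.7692.
The Pigouvian tax equals MEC at x*: 9.1 + 1.5×25.7692 = 47.7538.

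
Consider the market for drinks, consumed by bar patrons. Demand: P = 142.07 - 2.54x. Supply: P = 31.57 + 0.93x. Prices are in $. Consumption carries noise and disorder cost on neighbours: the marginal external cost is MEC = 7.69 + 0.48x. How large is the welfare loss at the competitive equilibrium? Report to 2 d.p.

Market equilibrium (private): 31.57 + 0.93x = 142.07 - 2.54x → x_m = 31.8444.
Social marginal benefit = demand − MEC = 134.38 - 3.02x.
Set SMB = MC: 134.38 - 3.02x = 31.57 + 0.93x → x* = 26.0278.
Between x* and x_m the wedge MC − SMB runs linearly from 0 to MEC(x_m), so the loss is a triangle.
DWL = ½ × 5.8166 × 22.9753 = 66.8191.

DWL = $66.82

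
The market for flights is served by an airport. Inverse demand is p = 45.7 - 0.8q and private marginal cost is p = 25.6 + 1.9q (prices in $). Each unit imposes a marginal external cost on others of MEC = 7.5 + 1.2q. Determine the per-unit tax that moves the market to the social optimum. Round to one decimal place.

tax = $11.4 per unit

Social marginal cost = private MC + MEC = 33.1 + 3.1q.
Set SMC = demand: 33.1 + 3.1q = 45.7 - 0.8q → q* = 3.2308.
The Pigouvian tax equals MEC at q*: 7.5 + 1.2×3.2308 = 11.3770.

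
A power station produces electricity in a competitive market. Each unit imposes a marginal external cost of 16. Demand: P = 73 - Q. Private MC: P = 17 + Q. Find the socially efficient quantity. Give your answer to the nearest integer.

Q* = 20

Social marginal cost = private MC + MEC = 33 + Q.
Set SMC = demand: 33 + Q = 73 - Q → Q* = 20.0000.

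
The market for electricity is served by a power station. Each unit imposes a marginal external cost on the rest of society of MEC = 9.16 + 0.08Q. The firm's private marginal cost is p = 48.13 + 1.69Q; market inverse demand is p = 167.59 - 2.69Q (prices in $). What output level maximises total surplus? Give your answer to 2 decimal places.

Q* = 24.73

Social marginal cost = private MC + MEC = 57.29 + 1.77Q.
Set SMC = demand: 57.29 + 1.77Q = 167.59 - 2.69Q → Q* = 24.7309.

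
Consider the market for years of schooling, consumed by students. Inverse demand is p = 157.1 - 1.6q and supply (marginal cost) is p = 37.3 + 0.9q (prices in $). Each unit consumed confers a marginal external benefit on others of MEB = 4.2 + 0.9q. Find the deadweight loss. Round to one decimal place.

DWL = $700.0

Market equilibrium (private): 37.3 + 0.9q = 157.1 - 1.6q → q_m = 47.9200.
Social marginal benefit = demand + MEB = 161.3 - 0.7q.
Set SMB = MC: 161.3 - 0.7q = 37.3 + 0.9q → q* = 77.5000.
Height of the DWL triangle at q_m is SMB(q_m) − MC(q_m) = MEB(q_m) = 47.3280.
DWL = ½ × 29.5800 × 47.3280 = 699.9811.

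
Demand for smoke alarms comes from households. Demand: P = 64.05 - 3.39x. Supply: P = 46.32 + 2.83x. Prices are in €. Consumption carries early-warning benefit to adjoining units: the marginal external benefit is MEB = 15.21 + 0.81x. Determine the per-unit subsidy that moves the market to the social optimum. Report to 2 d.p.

Social marginal benefit = demand + MEB = 79.26 - 2.58x.
Set SMB = MC: 79.26 - 2.58x = 46.32 + 2.83x → x* = 6.0887.
The Pigouvian subsidy equals MEB at x*: 15.21 + 0.81×6.0887 = 20.1418.

subsidy = €20.14 per unit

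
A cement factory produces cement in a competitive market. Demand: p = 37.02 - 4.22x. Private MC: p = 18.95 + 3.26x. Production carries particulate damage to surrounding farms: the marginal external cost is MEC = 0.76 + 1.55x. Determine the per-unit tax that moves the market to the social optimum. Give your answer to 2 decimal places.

Social marginal cost = private MC + MEC = 19.71 + 4.81x.
Set SMC = demand: 19.71 + 4.81x = 37.02 - 4.22x → x* = 1.9169.
The Pigouvian tax equals MEC at x*: 0.76 + 1.55×1.9169 = 3.7312.

tax = 3.73 per unit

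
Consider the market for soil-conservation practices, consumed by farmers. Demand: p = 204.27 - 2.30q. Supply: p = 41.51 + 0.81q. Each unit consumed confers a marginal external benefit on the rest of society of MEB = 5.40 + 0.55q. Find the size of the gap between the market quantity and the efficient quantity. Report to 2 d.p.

13.35 units

Market equilibrium (private): 41.51 + 0.81q = 204.27 - 2.30q → q_m = 52.3344.
Social marginal benefit = demand + MEB = 209.67 - 1.75q.
Set SMB = MC: 209.67 - 1.75q = 41.51 + 0.81q → q* = 65.6875.
Gap = |52.3344 − 65.6875| = 13.3531.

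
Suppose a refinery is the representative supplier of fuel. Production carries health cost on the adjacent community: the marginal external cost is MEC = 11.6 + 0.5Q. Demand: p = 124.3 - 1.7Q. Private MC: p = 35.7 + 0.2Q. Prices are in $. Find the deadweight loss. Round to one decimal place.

DWL = $254.0

Market equilibrium (private): 35.7 + 0.2Q = 124.3 - 1.7Q → Q_m = 46.6316.
Social marginal cost = private MC + MEC = 47.3 + 0.7Q.
Set SMC = demand: 47.3 + 0.7Q = 124.3 - 1.7Q → Q* = 32.0833.
Height of the DWL triangle at Q_m is SMC(Q_m) − demand(Q_m) = MEC(Q_m) = 34.9158.
DWL = ½ × 14.5483 × 34.9158 = 253.9828.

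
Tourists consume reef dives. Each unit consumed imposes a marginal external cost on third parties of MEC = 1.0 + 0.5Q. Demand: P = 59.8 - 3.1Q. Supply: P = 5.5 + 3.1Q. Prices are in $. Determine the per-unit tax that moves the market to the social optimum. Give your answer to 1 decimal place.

Social marginal benefit = demand − MEC = 58.8 - 3.6Q.
Set SMB = MC: 58.8 - 3.6Q = 5.5 + 3.1Q → Q* = 7.9552.
The Pigouvian tax equals MEC at Q*: 1.0 + 0.5×7.9552 = 4.9776.

tax = $5.0 per unit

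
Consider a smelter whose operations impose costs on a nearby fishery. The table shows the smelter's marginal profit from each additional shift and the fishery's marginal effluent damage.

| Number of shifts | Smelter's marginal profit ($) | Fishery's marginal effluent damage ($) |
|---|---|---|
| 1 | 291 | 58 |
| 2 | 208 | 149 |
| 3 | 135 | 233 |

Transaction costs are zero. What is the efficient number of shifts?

2

Bargaining reaches the level where marginal profit last exceeds marginal effluent damage.
That holds through level 2 (208 ≥ 149) but not at 3 (135 < 233).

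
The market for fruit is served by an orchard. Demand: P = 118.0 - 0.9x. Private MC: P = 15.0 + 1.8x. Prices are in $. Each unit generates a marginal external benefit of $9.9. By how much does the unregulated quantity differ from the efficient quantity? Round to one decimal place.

Market equilibrium (private): 15.0 + 1.8x = 118.0 - 0.9x → x_m = 38.1481.
Social marginal cost = private MC − MEB = 5.1 + 1.8x.
Set SMC = demand: 5.1 + 1.8x = 118.0 - 0.9x → x* = 41.8148.
Gap = |38.1481 − 41.8148| = 3.6667.

3.7 units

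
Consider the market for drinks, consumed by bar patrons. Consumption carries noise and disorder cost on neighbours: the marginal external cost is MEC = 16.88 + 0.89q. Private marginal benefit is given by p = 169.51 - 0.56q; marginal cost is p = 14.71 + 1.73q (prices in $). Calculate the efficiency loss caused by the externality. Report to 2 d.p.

DWL = $933.26

Market equilibrium (private): 14.71 + 1.73q = 169.51 - 0.56q → q_m = 67.5983.
Social marginal benefit = demand − MEC = 152.63 - 1.45q.
Set SMB = MC: 152.63 - 1.45q = 14.71 + 1.73q → q* = 43.3711.
Height of the DWL triangle at q_m is MC(q_m) − SMB(q_m) = MEC(q_m) = 77.0424.
DWL = ½ × 24.2272 × 77.0424 = 933.2608.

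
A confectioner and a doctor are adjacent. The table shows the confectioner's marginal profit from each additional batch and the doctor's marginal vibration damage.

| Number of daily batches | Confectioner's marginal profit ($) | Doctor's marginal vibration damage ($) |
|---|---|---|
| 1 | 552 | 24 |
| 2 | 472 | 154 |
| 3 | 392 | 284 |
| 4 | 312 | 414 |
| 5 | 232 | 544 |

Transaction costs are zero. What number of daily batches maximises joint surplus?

Bargaining reaches the level where marginal profit last exceeds marginal vibration damage.
That holds through level 3 (392 ≥ 284) but not at 4 (312 < 414).

3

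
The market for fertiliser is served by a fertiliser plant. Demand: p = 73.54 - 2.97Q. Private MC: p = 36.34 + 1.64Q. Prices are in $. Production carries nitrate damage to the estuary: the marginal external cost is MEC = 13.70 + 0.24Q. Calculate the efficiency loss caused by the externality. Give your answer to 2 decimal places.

Market equilibrium (private): 36.34 + 1.64Q = 73.54 - 2.97Q → Q_m = 8.0694.
Social marginal cost = private MC + MEC = 50.04 + 1.88Q.
Set SMC = demand: 50.04 + 1.88Q = 73.54 - 2.97Q → Q* = 4.8454.
The loss is the area between SMC and demand from Q* to Q_m; with linear curves that's a triangle of height MEC(Q_m).
DWL = ½ × 3.2240 × 15.6367 = 25.2064.

DWL = $25.21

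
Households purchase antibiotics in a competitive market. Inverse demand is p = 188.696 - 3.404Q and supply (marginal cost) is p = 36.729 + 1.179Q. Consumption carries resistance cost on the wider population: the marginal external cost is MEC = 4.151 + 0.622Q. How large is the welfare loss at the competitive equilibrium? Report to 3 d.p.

Market equilibrium (private): 36.729 + 1.179Q = 188.696 - 3.404Q → Q_m = 33.1588.
Social marginal benefit = demand − MEC = 184.545 - 4.026Q.
Set SMB = MC: 184.545 - 4.026Q = 36.729 + 1.179Q → Q* = 28.3988.
The welfare-loss triangle has base |Q_m − Q*| and height MEC(Q_m) (the vertical gap between SMB and MC is zero at Q* and MEC at Q_m).
DWL = ½ × 4.7600 × 24.7758 = 58.9664.

DWL = 58.966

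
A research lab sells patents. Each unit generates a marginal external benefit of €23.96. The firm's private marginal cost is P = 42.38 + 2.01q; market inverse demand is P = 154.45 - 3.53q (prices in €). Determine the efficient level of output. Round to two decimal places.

Social marginal cost = private MC − MEB = 18.42 + 2.01q.
Set SMC = demand: 18.42 + 2.01q = 154.45 - 3.53q → q* = 24.5542.

q* = 24.55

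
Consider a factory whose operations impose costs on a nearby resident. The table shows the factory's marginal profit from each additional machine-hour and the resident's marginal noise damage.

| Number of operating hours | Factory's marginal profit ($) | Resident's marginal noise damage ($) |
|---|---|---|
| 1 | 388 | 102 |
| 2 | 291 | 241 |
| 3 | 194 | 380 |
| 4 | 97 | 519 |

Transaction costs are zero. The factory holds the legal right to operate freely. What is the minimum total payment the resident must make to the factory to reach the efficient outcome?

Left alone the factory would choose level 4 (marginal profit stays positive).
Efficient level: k* = 2 (marginal profit ≥ marginal noise damage through 2).
The resident must at least cover the factory's forgone profit from cutting 4→2: 194 + 97 = 291.

$291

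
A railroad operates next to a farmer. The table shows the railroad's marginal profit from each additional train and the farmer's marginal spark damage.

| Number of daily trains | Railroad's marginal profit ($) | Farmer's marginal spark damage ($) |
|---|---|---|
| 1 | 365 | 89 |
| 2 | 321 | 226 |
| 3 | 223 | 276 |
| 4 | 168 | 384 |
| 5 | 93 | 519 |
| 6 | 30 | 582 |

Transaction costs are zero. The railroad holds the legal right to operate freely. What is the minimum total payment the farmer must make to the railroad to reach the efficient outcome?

Left alone the railroad would choose level 6 (marginal profit stays positive).
Efficient level: k* = 2 (marginal profit ≥ marginal spark damage through 2).
The farmer must at least cover the railroad's forgone profit from cutting 6→2: 223 + 168 + 93 + 30 = 514.

$514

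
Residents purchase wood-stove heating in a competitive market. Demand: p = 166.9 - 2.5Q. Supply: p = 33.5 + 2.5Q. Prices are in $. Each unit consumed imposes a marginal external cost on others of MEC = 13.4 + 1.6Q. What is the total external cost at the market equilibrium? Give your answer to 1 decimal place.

Market equilibrium (private): 33.5 + 2.5Q = 166.9 - 2.5Q → Q_m = 26.6800.
Total external cost = ∫₀^{Q_m} (13.4 + 1.6Q) dQ = 13.4×26.6800 + ½×1.6×26.6800² = 926.9699.

$927.0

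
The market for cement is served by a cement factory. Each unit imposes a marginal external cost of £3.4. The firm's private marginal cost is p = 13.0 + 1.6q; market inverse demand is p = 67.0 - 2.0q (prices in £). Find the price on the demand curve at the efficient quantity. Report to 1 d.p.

Social marginal cost = private MC + MEC = 16.4 + 1.6q.
Set SMC = demand: 16.4 + 1.6q = 67.0 - 2.0q → q* = 14.0556.
Consumer price on the demand curve at q*: 67.0 − 2.0×14.0556 = 38.8888.

P = £38.9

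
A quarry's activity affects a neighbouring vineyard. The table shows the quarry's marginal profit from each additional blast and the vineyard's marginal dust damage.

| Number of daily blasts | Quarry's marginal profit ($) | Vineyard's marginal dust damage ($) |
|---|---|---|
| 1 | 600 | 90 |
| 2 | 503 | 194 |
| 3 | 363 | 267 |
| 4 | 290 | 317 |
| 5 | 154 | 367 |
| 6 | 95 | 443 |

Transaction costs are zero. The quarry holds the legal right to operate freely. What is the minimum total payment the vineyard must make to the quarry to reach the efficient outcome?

Left alone the quarry would choose level 6 (marginal profit stays positive).
Efficient level: k* = 3 (marginal profit ≥ marginal dust damage through 3).
The vineyard must at least cover the quarry's forgone profit from cutting 6→3: 290 + 154 + 95 = 539.

$539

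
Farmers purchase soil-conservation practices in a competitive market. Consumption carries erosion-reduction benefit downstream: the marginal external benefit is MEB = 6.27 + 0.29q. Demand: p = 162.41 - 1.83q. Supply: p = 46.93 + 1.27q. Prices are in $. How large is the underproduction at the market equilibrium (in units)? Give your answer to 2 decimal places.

Market equilibrium (private): 46.93 + 1.27q = 162.41 - 1.83q → q_m = 37.2516.
Social marginal benefit = demand + MEB = 168.68 - 1.54q.
Set SMB = MC: 168.68 - 1.54q = 46.93 + 1.27q → q* = 43.3274.
Gap = |37.2516 − 43.3274| = 6.0758.

6.08 units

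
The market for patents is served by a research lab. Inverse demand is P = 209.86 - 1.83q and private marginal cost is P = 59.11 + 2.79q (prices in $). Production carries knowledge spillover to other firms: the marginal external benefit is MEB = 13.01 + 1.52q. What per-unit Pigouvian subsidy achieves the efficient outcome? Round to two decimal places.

Social marginal cost = private MC − MEB = 46.10 + 1.27q.
Set SMC = demand: 46.10 + 1.27q = 209.86 - 1.83q → q* = 52.8258.
The Pigouvian subsidy equals MEB at q*: 13.01 + 1.52×52.8258 = 93.3052.

subsidy = $93.31 per unit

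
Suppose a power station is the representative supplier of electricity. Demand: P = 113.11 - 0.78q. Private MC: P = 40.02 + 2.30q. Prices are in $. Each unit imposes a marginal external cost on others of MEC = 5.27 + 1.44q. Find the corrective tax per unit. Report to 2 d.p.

tax = $26.88 per unit

Social marginal cost = private MC + MEC = 45.29 + 3.74q.
Set SMC = demand: 45.29 + 3.74q = 113.11 - 0.78q → q* = 15.0044.
The Pigouvian tax equals MEC at q*: 5.27 + 1.44×15.0044 = 26.8763.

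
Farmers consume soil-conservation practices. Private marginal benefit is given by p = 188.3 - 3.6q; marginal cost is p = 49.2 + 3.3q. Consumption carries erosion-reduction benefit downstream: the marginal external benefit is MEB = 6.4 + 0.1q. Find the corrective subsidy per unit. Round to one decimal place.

Social marginal benefit = demand + MEB = 194.7 - 3.5q.
Set SMB = MC: 194.7 - 3.5q = 49.2 + 3.3q → q* = 21.3971.
The Pigouvian subsidy equals MEB at q*: 6.4 + 0.1×21.3971 = 8.5397.

subsidy = 8.5 per unit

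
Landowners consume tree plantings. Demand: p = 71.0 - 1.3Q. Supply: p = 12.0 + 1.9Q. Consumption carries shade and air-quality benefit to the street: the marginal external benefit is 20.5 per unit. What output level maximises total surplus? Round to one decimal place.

Social marginal benefit = demand + MEB = 91.5 - 1.3Q.
Set SMB = MC: 91.5 - 1.3Q = 12.0 + 1.9Q → Q* = 24.8438.

Q* = 24.8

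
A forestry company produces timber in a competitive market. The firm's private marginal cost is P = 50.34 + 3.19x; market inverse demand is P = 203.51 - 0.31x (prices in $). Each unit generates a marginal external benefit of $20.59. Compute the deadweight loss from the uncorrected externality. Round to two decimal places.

DWL = $60.56

Market equilibrium (private): 50.34 + 3.19x = 203.51 - 0.31x → x_m = 43.7629.
Social marginal cost = private MC − MEB = 29.75 + 3.19x.
Set SMC = demand: 29.75 + 3.19x = 203.51 - 0.31x → x* = 49.6457.
The welfare-loss triangle has base |x_m − x*| and height MEB(x_m) (the vertical gap between SMC and demand is zero at x* and MEB at x_m).
DWL = ½ × 5.8828 × 20.5900 = 60.5634.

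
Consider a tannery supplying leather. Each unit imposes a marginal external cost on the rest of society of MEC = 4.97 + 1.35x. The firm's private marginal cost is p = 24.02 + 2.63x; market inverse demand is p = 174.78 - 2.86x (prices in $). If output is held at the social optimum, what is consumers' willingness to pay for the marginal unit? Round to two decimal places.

P = $113.82

Social marginal cost = private MC + MEC = 28.99 + 3.98x.
Set SMC = demand: 28.99 + 3.98x = 174.78 - 2.86x → x* = 21.3143.
Consumer price on the demand curve at x*: 174.78 − 2.86×21.3143 = 113.8211.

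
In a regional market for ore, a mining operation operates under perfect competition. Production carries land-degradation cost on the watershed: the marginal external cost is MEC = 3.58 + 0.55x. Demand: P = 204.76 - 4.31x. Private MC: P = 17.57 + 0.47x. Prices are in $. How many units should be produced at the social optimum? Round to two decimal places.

x* = 34.45

Social marginal cost = private MC + MEC = 21.15 + 1.02x.
Set SMC = demand: 21.15 + 1.02x = 204.76 - 4.31x → x* = 34.4484.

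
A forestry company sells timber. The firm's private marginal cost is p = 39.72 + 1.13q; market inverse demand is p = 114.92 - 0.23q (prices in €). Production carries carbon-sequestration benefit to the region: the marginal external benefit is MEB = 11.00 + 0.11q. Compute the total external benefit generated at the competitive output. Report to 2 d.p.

€776.39

Market equilibrium (private): 39.72 + 1.13q = 114.92 - 0.23q → q_m = 55.2941.
Total external benefit = ∫₀^{q_m} (11.00 + 0.11q) dq = 11.00×55.2941 + ½×0.11×55.2941² = 776.3942.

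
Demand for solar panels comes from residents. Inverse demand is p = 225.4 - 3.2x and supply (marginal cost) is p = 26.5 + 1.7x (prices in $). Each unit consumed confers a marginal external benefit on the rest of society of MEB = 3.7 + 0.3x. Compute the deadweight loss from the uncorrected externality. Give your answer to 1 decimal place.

DWL = $27.4

Market equilibrium (private): 26.5 + 1.7x = 225.4 - 3.2x → x_m = 40.5918.
Social marginal benefit = demand + MEB = 229.1 - 2.9x.
Set SMB = MC: 229.1 - 2.9x = 26.5 + 1.7x → x* = 44.0435.
The loss is the area between SMB and MC from x* to x_m; with linear curves that's a triangle of height MEB(x_m).
DWL = ½ × 3.4517 × 15.8776 = 27.4024.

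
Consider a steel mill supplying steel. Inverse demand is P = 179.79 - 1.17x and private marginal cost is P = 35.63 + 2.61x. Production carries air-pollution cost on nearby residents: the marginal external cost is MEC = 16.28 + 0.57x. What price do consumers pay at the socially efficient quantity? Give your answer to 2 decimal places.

Social marginal cost = private MC + MEC = 51.91 + 3.18x.
Set SMC = demand: 51.91 + 3.18x = 179.79 - 1.17x → x* = 29.3977.
Consumer price on the demand curve at x*: 179.79 − 1.17×29.3977 = 145.3947.

P = 145.39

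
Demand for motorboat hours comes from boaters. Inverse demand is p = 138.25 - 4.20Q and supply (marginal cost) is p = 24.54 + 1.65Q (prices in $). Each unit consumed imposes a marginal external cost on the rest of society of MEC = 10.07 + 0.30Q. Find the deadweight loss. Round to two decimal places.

Market equilibrium (private): 24.54 + 1.65Q = 138.25 - 4.20Q → Q_m = 19.4376.
Social marginal benefit = demand − MEC = 128.18 - 4.50Q.
Set SMB = MC: 128.18 - 4.50Q = 24.54 + 1.65Q → Q* = 16.8520.
The welfare-loss triangle has base |Q_m − Q*| and height MEC(Q_m) (the vertical gap between SMB and MC is zero at Q* and MEC at Q_m).
DWL = ½ × 2.5856 × 15.9013 = 20.5572.

DWL = $20.56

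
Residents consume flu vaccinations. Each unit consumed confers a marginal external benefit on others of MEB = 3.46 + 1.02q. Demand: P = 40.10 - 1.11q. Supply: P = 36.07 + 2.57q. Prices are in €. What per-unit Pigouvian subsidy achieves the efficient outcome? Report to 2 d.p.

subsidy = €6.33 per unit

Social marginal benefit = demand + MEB = 43.56 - 0.09q.
Set SMB = MC: 43.56 - 0.09q = 36.07 + 2.57q → q* = 2.8158.
The Pigouvian subsidy equals MEB at q*: 3.46 + 1.02×2.8158 = 6.3321.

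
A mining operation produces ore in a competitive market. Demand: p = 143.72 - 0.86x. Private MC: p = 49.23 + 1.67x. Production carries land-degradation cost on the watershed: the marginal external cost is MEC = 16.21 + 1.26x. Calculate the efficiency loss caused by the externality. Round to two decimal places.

DWL = 528.08

Market equilibrium (private): 49.23 + 1.67x = 143.72 - 0.86x → x_m = 37.3478.
Social marginal cost = private MC + MEC = 65.44 + 2.93x.
Set SMC = demand: 65.44 + 2.93x = 143.72 - 0.86x → x* = 20.6544.
Between x* and x_m the wedge SMC − demand runs linearly from 0 to MEC(x_m), so the loss is a triangle.
DWL = ½ × 16.6934 × 63.2683 = 528.0815.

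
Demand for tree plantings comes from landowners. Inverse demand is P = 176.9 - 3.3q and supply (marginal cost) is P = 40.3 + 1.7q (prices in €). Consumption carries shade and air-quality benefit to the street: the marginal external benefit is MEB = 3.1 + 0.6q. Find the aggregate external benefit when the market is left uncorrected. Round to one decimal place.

Market equilibrium (private): 40.3 + 1.7q = 176.9 - 3.3q → q_m = 27.3200.
Total external benefit = ∫₀^{q_m} (3.1 + 0.6q) dq = 3.1×27.3200 + ½×0.6×27.3200² = 308.6067.

€308.6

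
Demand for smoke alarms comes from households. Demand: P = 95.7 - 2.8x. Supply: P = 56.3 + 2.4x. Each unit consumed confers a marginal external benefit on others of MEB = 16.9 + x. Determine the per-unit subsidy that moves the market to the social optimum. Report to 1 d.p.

subsidy = 30.3 per unit

Social marginal benefit = demand + MEB = 112.6 - 1.8x.
Set SMB = MC: 112.6 - 1.8x = 56.3 + 2.4x → x* = 13.4048.
The Pigouvian subsidy equals MEB at x*: 16.9 + 1.0×13.4048 = 30.3048.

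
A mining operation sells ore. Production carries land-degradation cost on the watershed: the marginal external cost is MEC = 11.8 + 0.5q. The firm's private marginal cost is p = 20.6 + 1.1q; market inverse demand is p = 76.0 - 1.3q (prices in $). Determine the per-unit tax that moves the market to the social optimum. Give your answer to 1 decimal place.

Social marginal cost = private MC + MEC = 32.4 + 1.6q.
Set SMC = demand: 32.4 + 1.6q = 76.0 - 1.3q → q* = 15.0345.
The Pigouvian tax equals MEC at q*: 11.8 + 0.5×15.0345 = 19.3173.

tax = $19.3 per unit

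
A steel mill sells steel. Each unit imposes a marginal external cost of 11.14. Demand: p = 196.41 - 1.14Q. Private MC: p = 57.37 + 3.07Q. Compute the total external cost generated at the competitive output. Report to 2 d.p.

367.91

Market equilibrium (private): 57.37 + 3.07Q = 196.41 - 1.14Q → Q_m = 33.0261.
Total external cost = MEC × Q_m = 11.14 × 33.0261 = 367.9108.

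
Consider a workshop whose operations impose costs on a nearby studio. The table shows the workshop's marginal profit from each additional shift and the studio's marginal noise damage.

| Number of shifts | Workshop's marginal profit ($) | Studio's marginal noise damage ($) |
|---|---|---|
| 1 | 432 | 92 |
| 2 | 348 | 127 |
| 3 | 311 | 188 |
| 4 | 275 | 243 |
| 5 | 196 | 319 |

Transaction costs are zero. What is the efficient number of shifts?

4

Bargaining reaches the level where marginal profit last exceeds marginal noise damage.
That holds through level 4 (275 ≥ 243) but not at 5 (196 < 319).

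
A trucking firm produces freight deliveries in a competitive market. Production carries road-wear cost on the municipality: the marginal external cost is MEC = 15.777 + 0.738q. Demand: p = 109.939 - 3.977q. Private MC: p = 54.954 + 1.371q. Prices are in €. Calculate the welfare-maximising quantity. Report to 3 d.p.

Social marginal cost = private MC + MEC = 70.731 + 2.109q.
Set SMC = demand: 70.731 + 2.109q = 109.939 - 3.977q → q* = 6.4423.

q* = 6.442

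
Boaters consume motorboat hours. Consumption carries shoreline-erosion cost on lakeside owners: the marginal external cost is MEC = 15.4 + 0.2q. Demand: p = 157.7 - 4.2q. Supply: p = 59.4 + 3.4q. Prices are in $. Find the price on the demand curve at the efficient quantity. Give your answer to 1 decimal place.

Social marginal benefit = demand − MEC = 142.3 - 4.4q.
Set SMB = MC: 142.3 - 4.4q = 59.4 + 3.4q → q* = 10.6282.
Consumer price on the demand curve at q*: 157.7 − 4.2×10.6282 = 113.0616.

P = $113.1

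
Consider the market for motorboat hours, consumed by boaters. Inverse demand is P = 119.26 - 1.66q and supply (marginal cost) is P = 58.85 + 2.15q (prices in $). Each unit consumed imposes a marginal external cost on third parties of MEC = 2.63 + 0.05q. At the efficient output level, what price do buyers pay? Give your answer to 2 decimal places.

Social marginal benefit = demand − MEC = 116.63 - 1.71q.
Set SMB = MC: 116.63 - 1.71q = 58.85 + 2.15q → q* = 14.9689.
Consumer price on the demand curve at q*: 119.26 − 1.66×14.9689 = 94.4116.

P = $94.41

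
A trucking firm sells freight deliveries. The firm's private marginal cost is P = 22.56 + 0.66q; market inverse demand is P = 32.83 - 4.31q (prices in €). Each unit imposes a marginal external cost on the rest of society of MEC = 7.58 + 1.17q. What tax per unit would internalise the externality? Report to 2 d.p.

tax = €8.09 per unit

Social marginal cost = private MC + MEC = 30.14 + 1.83q.
Set SMC = demand: 30.14 + 1.83q = 32.83 - 4.31q → q* = 0.4381.
The Pigouvian tax equals MEC at q*: 7.58 + 1.17×0.4381 = 8.0926.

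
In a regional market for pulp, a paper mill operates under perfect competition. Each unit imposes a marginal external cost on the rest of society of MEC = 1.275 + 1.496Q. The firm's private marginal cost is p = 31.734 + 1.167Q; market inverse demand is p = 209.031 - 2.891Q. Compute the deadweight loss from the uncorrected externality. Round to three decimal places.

Market equilibrium (private): 31.734 + 1.167Q = 209.031 - 2.891Q → Q_m = 43.6907.
Social marginal cost = private MC + MEC = 33.009 + 2.663Q.
Set SMC = demand: 33.009 + 2.663Q = 209.031 - 2.891Q → Q* = 31.6928.
The welfare-loss triangle has base |Q_m − Q*| and height MEC(Q_m) (the vertical gap between SMC and demand is zero at Q* and MEC at Q_m).
DWL = ½ × 11.9979 × 66.6363 = 399.7478.

DWL = 399.748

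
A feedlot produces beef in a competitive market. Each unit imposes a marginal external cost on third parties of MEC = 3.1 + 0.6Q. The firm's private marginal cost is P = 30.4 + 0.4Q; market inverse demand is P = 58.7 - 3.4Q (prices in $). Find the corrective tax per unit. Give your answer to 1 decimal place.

Social marginal cost = private MC + MEC = 33.5 + Q.
Set SMC = demand: 33.5 + Q = 58.7 - 3.4Q → Q* = 5.7273.
The Pigouvian tax equals MEC at Q*: 3.1 + 0.6×5.7273 = 6.5364.

tax = $6.5 per unit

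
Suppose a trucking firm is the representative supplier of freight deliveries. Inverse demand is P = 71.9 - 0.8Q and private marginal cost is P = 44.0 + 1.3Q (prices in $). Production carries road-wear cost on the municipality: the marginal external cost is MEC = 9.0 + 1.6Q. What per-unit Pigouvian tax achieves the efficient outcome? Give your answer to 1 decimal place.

Social marginal cost = private MC + MEC = 53.0 + 2.9Q.
Set SMC = demand: 53.0 + 2.9Q = 71.9 - 0.8Q → Q* = 5.1081.
The Pigouvian tax equals MEC at Q*: 9.0 + 1.6×5.1081 = 17.1730.

tax = $17.2 per unit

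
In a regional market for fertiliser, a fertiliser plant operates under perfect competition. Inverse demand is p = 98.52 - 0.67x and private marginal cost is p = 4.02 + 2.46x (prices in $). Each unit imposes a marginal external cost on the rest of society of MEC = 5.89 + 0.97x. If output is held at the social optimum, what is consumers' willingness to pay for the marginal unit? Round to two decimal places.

Social marginal cost = private MC + MEC = 9.91 + 3.43x.
Set SMC = demand: 9.91 + 3.43x = 98.52 - 0.67x → x* = 21.6122.
Consumer price on the demand curve at x*: 98.52 − 0.67×21.6122 = 84.0398.

P = $84.04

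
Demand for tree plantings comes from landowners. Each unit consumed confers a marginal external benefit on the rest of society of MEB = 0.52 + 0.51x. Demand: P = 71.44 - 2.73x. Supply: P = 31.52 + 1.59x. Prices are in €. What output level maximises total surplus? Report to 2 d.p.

x* = 10.61

Social marginal benefit = demand + MEB = 71.96 - 2.22x.
Set SMB = MC: 71.96 - 2.22x = 31.52 + 1.59x → x* = 10.6142.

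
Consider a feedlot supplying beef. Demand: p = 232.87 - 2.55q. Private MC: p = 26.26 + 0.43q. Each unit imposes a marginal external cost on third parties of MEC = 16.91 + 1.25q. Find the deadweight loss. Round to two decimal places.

Market equilibrium (private): 26.26 + 0.43q = 232.87 - 2.55q → q_m = 69.3322.
Social marginal cost = private MC + MEC = 43.17 + 1.68q.
Set SMC = demand: 43.17 + 1.68q = 232.87 - 2.55q → q* = 44.8463.
Height of the DWL triangle at q_m is SMC(q_m) − demand(q_m) = MEC(q_m) = 103.5753.
DWL = ½ × 24.4859 × 103.5753 = 1268.0672.

DWL = 1268.07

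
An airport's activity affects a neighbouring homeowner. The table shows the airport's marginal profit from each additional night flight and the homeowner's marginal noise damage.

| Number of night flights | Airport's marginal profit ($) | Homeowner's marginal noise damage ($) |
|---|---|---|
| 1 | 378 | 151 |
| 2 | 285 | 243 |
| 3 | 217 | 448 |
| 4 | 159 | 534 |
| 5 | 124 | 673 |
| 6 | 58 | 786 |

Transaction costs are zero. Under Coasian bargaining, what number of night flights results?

2

Bargaining reaches the level where marginal profit last exceeds marginal noise damage.
That holds through level 2 (285 ≥ 243) but not at 3 (217 < 448).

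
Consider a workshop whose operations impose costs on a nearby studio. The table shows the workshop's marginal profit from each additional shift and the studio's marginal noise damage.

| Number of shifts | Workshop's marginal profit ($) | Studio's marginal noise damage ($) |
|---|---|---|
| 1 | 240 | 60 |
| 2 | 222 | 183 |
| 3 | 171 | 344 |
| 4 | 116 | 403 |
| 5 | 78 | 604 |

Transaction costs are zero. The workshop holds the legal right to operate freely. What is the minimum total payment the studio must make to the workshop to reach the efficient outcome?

Left alone the workshop would choose level 5 (marginal profit stays positive).
Efficient level: k* = 2 (marginal profit ≥ marginal noise damage through 2).
The studio must at least cover the workshop's forgone profit from cutting 5→2: 171 + 116 + 78 = 365.

$365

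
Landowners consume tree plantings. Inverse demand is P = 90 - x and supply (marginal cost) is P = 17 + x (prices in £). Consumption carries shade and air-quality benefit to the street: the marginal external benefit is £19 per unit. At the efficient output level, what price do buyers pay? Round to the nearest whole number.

Social marginal benefit = demand + MEB = 109 - x.
Set SMB = MC: 109 - x = 17 + x → x* = 46.0000.
Consumer price on the demand curve at x*: 90 − 1×46.0000 = 44.0000.

P = £44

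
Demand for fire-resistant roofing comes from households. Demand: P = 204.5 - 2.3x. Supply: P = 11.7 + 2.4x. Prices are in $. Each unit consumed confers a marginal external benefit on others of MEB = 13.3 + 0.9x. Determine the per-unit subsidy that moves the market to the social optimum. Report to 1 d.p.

Social marginal benefit = demand + MEB = 217.8 - 1.4x.
Set SMB = MC: 217.8 - 1.4x = 11.7 + 2.4x → x* = 54.2368.
The Pigouvian subsidy equals MEB at x*: 13.3 + 0.9×54.2368 = 62.1131.

subsidy = $62.1 per unit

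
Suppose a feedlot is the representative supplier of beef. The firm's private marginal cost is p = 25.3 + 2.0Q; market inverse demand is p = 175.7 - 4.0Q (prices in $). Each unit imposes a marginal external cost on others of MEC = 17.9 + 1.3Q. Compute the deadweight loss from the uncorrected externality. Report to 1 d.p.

DWL = $174.6

Market equilibrium (private): 25.3 + 2.0Q = 175.7 - 4.0Q → Q_m = 25.0667.
Social marginal cost = private MC + MEC = 43.2 + 3.3Q.
Set SMC = demand: 43.2 + 3.3Q = 175.7 - 4.0Q → Q* = 18.1507.
The welfare-loss triangle has base |Q_m − Q*| and height MEC(Q_m) (the vertical gap between SMC and demand is zero at Q* and MEC at Q_m).
DWL = ½ × 6.9160 × 50.4867 = 174.5830.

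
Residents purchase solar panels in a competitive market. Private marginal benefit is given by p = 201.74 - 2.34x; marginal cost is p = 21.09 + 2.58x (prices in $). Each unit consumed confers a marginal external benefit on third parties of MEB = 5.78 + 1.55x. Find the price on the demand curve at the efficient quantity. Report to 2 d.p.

Social marginal benefit = demand + MEB = 207.52 - 0.79x.
Set SMB = MC: 207.52 - 0.79x = 21.09 + 2.58x → x* = 55.3205.
Consumer price on the demand curve at x*: 201.74 − 2.34×55.3205 = 72.2900.

P = $72.29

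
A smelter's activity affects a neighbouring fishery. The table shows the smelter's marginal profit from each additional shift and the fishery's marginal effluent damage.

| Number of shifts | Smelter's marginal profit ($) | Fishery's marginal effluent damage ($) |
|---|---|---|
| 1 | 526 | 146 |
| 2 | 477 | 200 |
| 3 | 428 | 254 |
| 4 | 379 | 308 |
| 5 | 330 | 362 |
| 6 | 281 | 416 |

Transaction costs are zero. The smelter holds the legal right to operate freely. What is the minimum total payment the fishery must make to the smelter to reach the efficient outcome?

Left alone the smelter would choose level 6 (marginal profit stays positive).
Efficient level: k* = 4 (marginal profit ≥ marginal effluent damage through 4).
The fishery must at least cover the smelter's forgone profit from cutting 6→4: 330 + 281 = 611.

$611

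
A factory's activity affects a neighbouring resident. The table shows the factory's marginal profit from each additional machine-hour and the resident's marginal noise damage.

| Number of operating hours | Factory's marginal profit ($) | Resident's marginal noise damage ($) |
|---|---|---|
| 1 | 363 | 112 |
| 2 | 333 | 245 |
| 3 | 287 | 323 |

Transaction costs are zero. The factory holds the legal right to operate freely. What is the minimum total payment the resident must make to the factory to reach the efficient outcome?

$287

Left alone the factory would choose level 3 (marginal profit stays positive).
Efficient level: k* = 2 (marginal profit ≥ marginal noise damage through 2).
The resident must at least cover the factory's forgone profit from cutting 3→2: 287 = 287.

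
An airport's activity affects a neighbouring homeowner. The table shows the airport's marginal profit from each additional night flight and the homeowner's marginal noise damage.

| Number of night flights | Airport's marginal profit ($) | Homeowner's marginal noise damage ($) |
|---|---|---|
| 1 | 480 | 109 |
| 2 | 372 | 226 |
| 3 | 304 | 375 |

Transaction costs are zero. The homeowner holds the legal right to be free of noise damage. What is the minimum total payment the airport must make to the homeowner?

$335

Efficient level: marginal profit ≥ marginal noise damage through level 2, so k* = 2.
With the homeowner holding the right, the airport must at least compensate total damage at k*: 109 + 226 = 335.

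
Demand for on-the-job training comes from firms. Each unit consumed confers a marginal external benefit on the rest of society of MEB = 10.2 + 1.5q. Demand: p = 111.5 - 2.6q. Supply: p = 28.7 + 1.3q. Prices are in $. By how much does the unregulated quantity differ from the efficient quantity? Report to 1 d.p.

17.5 units

Market equilibrium (private): 28.7 + 1.3q = 111.5 - 2.6q → q_m = 21.2308.
Social marginal benefit = demand + MEB = 121.7 - 1.1q.
Set SMB = MC: 121.7 - 1.1q = 28.7 + 1.3q → q* = 38.7500.
Gap = |21.2308 − 38.7500| = 17.5192.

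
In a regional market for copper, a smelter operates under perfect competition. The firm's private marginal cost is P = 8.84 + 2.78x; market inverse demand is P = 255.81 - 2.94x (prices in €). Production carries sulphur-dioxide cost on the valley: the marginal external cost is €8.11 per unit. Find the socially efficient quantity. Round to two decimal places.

Social marginal cost = private MC + MEC = 16.95 + 2.78x.
Set SMC = demand: 16.95 + 2.78x = 255.81 - 2.94x → x* = 41.7587.

x* = 41.76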